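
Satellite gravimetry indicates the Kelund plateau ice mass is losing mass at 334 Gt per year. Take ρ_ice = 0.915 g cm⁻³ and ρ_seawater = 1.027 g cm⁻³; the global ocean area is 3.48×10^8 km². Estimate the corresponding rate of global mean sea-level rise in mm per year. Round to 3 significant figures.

ρ_w = 1.027 g cm⁻³ = 1027 kg m⁻³. Annual water volume added = 334 Gt / ρ_w = 3.340×10^14 kg / 1027 kg m⁻³ = 3.252×10^11 m³.
Δh per year = 3.252×10^11 / 3.48×10^14 = 9.35×10^-4 m = 0.935 mm.

≈ 0.935 mm/yr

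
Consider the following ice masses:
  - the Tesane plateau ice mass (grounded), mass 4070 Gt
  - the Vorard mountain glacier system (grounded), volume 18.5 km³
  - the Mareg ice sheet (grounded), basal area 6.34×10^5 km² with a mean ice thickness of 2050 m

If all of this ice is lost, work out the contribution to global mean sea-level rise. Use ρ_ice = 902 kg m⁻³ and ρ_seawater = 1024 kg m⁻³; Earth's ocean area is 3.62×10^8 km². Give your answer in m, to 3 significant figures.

≈ 3.17 m

Tesane: 4070 Gt = 4.070×10^15 kg; dividing by ρ_w = 1024 kg m⁻³ gives 3.975×10^12 m³ of water.
Vorard: 18.5 km³ × (902/1024) = 16.30 km³ of water.
Mareg: ice volume = 6.34×10^5 km² × 2050 m = 1.300×10^6 km³; 1.300×10^6 × (902/1024) = 1.145×10^6 km³ of water.
Total added water ≈ 1.149×10^15 m³ over 3.62×10^14 m² → Δh = 3.17 m.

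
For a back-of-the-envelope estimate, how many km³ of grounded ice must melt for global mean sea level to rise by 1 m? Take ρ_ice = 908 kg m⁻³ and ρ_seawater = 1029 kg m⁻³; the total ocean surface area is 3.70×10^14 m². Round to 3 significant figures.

Required water volume = Δh × A = 1 m × 3.70×10^14 m² = 3.700×10^14 m³ = 3.700×10^5 km³.
Ice volume = water volume × ρ_w/ρ_ice = 3.700×10^5 × 1029/908 = 4.19×10^5 km³.

≈ 4.19×10^5 km³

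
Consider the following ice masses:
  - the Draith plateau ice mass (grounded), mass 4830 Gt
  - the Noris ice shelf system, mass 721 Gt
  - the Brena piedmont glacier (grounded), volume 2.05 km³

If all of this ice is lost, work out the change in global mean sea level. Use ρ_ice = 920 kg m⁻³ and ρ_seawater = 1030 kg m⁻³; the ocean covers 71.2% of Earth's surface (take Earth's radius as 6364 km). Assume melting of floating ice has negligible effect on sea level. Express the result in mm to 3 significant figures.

Draith: 4830 Gt = 4.830×10^15 kg; dividing by ρ_w = 1030 kg m⁻³ gives 4.689×10^12 m³ of water.
The Noris ice shelf system is floating and already displaces its own weight of water, so its melt adds essentially nothing to sea level.
Brena: 2.05 km³ × (920/1030) = 1.831 km³ of water.
Total added water ≈ 4.691×10^12 m³ over 3.62×10^14 m² → Δh = 0.0129 m = 12.9 mm.

≈ 12.9 mm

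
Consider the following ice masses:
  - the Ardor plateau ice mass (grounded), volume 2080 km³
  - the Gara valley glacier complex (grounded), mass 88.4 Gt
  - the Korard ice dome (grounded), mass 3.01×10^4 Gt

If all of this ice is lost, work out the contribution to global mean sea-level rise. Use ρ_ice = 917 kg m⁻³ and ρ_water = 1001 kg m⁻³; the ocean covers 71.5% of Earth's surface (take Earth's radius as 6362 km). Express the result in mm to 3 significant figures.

Ardor: 2080 km³ × (917/1001) = 1905 km³ of water.
Gara: 88.4 Gt = 8.840×10^13 kg; dividing by ρ_w = 1001 kg m⁻³ gives 8.831×10^10 m³ of water.
Korard: 3.01×10^4 Gt = 3.010×10^16 kg; dividing by ρ_w = 1001 kg m⁻³ gives 3.007×10^13 m³ of water.
Total added water ≈ 3.206×10^13 m³ over 3.64×10^14 m² → Δh = 0.0882 m = 88.2 mm.

≈ 88.2 mm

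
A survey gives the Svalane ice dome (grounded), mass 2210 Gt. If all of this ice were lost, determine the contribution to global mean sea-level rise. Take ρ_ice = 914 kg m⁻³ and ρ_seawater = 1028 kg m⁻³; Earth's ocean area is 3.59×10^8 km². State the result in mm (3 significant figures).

≈ 5.99 mm

Svalane: 2210 Gt = 2.210×10^15 kg; dividing by ρ_w = 1028 kg m⁻³ gives 2.150×10^12 m³ of water.
Spread over 3.59×10^14 m² of ocean, Δh = 2.150×10^12 / 3.59×10^14 = 5.99×10^-3 m = 5.99 mm.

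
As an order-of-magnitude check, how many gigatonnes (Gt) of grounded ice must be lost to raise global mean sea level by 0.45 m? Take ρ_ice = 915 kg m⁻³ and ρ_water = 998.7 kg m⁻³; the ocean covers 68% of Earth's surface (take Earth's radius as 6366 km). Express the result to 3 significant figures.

Required water volume = Δh × A = 0.45 m × 3.46×10^14 m² = 1.558×10^14 m³.
ρ_w = 998.7 kg m⁻³, so the mass of water = 1.558×10^14 m³ × 998.7 kg m⁻³ = 1.556×10^17 kg = 1.56×10^5 Gt (and the same mass of ice, by conservation).

≈ 1.56×10^5 Gt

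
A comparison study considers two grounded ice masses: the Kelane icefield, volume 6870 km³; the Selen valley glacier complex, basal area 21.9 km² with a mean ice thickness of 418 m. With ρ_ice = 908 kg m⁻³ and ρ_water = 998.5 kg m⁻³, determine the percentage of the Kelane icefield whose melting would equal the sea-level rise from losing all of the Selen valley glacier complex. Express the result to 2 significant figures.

≈ 0.13 %

Equal sea-level rise means equal mass of meltwater, i.e. equal mass of ice lost.
Ice mass of Selen: 8.312×10^12 kg; ice mass of Kelane: 6.238×10^15 kg.
Fraction required = 8.312×10^12 / 6.238×10^15 = 1.33×10^-3 → 0.13 %.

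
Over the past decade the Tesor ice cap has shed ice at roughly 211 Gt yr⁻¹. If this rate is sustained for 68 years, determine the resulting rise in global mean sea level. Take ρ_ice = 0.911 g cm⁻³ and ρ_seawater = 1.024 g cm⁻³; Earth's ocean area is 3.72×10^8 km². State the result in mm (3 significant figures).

Total mass lost = 211 Gt/yr × 68 yr = 1.435×10^4 Gt = 1.435×10^16 kg.
ρ_w = 1.024 g cm⁻³ = 1024 kg m⁻³, so water volume = 1.435×10^16 / 1024 = 1.401×10^13 m³.
Δh = 1.401×10^13 / 3.72×10^14 = 0.0377 m = 37.7 mm.

≈ 37.7 mm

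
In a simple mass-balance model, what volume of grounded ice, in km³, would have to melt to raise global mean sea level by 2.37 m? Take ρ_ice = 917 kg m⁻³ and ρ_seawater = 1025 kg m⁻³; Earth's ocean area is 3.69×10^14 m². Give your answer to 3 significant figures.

≈ 9.78×10^5 km³

Required water volume = Δh × A = 2.37 m × 3.69×10^14 m² = 8.745×10^14 m³ = 8.745×10^5 km³.
Ice volume = water volume × ρ_w/ρ_ice = 8.745×10^5 × 1025/917 = 9.78×10^5 km³.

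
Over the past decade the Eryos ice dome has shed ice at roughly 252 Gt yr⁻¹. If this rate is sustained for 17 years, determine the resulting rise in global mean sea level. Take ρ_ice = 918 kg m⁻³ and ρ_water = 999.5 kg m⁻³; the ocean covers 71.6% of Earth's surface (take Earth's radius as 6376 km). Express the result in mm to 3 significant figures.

Total mass lost = 252 Gt/yr × 17 yr = 4284 Gt = 4.284×10^15 kg.
ρ_w = 999.5 kg m⁻³, so water volume = 4.284×10^15 / 999.5 = 4.286×10^12 m³.
Δh = 4.286×10^12 / 3.66×10^14 = 0.0117 m = 11.7 mm.

≈ 11.7 mm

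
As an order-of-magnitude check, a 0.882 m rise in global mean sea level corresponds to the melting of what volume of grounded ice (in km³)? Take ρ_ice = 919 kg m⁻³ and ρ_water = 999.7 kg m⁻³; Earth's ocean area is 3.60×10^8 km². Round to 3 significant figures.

Required water volume = Δh × A = 0.882 m × 3.60×10^14 m² = 3.175×10^14 m³ = 3.175×10^5 km³.
Ice volume = water volume × ρ_w/ρ_ice = 3.175×10^5 × 999.7/919 = 3.45×10^5 km³.

≈ 3.45×10^5 km³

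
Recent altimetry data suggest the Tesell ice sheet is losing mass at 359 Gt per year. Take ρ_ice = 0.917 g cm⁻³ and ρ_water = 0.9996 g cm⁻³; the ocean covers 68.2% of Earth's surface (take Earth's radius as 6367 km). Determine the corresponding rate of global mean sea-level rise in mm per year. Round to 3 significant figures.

≈ 1.03 mm/yr

ρ_w = 0.9996 g cm⁻³ = 999.6 kg m⁻³. Annual water volume added = 359 Gt / ρ_w = 3.590×10^14 kg / 999.6 kg m⁻³ = 3.591×10^11 m³.
Δh per year = 3.591×10^11 / 3.47×10^14 = 1.03×10^-3 m = 1.03 mm.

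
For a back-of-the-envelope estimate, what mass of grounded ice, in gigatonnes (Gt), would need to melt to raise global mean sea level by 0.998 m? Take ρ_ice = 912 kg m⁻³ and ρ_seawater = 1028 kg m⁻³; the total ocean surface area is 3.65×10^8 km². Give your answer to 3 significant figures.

≈ 3.74×10^5 Gt

Required water volume = Δh × A = 0.998 m × 3.65×10^14 m² = 3.643×10^14 m³.
ρ_w = 1028 kg m⁻³, so the mass of water = 3.643×10^14 m³ × 1028 kg m⁻³ = 3.745×10^17 kg = 3.74×10^5 Gt (and the same mass of ice, by conservation).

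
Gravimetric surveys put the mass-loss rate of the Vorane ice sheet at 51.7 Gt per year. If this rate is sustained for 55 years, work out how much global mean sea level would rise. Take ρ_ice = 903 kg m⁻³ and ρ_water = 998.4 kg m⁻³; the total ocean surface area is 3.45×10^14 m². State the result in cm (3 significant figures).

≈ 0.826 cm

Total mass lost = 51.7 Gt/yr × 55 yr = 2844 Gt = 2.844×10^15 kg.
ρ_w = 998.4 kg m⁻³, so water volume = 2.844×10^15 / 998.4 = 2.848×10^12 m³.
Δh = 2.848×10^12 / 3.45×10^14 = 8.26×10^-3 m = 0.826 cm.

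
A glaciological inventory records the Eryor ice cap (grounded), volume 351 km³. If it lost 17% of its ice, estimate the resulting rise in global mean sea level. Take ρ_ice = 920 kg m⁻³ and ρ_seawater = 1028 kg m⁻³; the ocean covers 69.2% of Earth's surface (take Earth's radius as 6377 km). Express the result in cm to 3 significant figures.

Eryor: 0.17 × 351 km³ × (920/1028) = 53.40 km³ of water.
Spread over 3.54×10^14 m² of ocean, Δh = 5.340×10^10 / 3.54×10^14 = 1.51×10^-4 m = 0.0151 cm.

≈ 0.0151 cm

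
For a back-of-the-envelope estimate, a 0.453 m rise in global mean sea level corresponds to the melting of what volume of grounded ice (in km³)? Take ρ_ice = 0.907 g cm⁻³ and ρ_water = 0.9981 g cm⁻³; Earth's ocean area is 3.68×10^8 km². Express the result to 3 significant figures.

≈ 1.83×10^5 km³

Required water volume = Δh × A = 0.453 m × 3.68×10^14 m² = 1.667×10^14 m³ = 1.667×10^5 km³.
Ice volume = water volume × ρ_w/ρ_ice = 1.667×10^5 × 998.1/907 = 1.83×10^5 km³.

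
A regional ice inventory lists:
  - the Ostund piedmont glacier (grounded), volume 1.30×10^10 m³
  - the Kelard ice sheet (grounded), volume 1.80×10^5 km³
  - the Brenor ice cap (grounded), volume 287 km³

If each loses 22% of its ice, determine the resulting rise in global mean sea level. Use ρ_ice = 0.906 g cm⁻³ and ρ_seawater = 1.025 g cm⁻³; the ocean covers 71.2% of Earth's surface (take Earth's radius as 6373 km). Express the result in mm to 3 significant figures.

≈ 96.5 mm

Ostund: 0.22 × 1.30×10^10 m³ × (906/1025) = 2.528×10^9 m³ of water.
Kelard: 0.22 × 1.80×10^5 km³ × (906/1025) = 3.500×10^4 km³ of water.
Brenor: 0.22 × 287 km³ × (906/1025) = 55.81 km³ of water.
Total added water ≈ 3.506×10^13 m³ over 3.63×10^14 m² → Δh = 0.0965 m = 96.5 mm.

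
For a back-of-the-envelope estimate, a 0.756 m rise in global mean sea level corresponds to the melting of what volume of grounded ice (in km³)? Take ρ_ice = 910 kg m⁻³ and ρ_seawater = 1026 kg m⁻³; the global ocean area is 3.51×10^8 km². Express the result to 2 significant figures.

Required water volume = Δh × A = 0.756 m × 3.51×10^14 m² = 2.654×10^14 m³ = 2.654×10^5 km³.
Ice volume = water volume × ρ_w/ρ_ice = 2.654×10^5 × 1026/910 = 3.0×10^5 km³.

≈ 3.0×10^5 km³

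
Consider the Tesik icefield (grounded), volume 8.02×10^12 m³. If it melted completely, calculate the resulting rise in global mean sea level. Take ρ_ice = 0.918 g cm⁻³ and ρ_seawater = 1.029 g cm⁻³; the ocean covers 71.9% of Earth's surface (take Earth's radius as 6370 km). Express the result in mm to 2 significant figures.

≈ 20 mm

Tesik: 8.02×10^12 m³ × (918/1029) = 7.155×10^12 m³ of water.
Spread over 3.67×10^14 m² of ocean, Δh = 7.155×10^12 / 3.67×10^14 = 0.0195 m = 20 mm.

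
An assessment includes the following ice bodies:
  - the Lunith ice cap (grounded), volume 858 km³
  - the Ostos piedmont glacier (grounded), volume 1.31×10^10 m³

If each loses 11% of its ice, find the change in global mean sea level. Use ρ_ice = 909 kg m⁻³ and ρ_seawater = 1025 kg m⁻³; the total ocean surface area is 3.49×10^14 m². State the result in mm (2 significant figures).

Lunith: 0.11 × 858 km³ × (909/1025) = 83.70 km³ of water.
Ostos: 0.11 × 1.31×10^10 m³ × (909/1025) = 1.278×10^9 m³ of water.
Total added water ≈ 8.498×10^10 m³ over 3.49×10^14 m² → Δh = 2.43×10^-4 m = 0.24 mm.

≈ 0.24 mm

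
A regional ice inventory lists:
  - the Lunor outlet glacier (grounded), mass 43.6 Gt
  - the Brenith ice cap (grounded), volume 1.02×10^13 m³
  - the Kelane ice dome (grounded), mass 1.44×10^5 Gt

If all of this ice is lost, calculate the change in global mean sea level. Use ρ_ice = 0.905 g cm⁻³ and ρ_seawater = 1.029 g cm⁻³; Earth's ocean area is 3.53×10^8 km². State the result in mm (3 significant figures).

≈ 422 mm

Lunor: 43.6 Gt = 4.360×10^13 kg; dividing by ρ_w = 1.029 g cm⁻³ = 1029 kg m⁻³ gives 4.237×10^10 m³ of water.
Brenith: 1.02×10^13 m³ × (905/1029) = 8.971×10^12 m³ of water.
Kelane: 1.44×10^5 Gt = 1.440×10^17 kg; dividing by ρ_w = 1029 kg m⁻³ gives 1.399×10^14 m³ of water.
Total added water ≈ 1.490×10^14 m³ over 3.53×10^14 m² → Δh = 0.422 m = 422 mm.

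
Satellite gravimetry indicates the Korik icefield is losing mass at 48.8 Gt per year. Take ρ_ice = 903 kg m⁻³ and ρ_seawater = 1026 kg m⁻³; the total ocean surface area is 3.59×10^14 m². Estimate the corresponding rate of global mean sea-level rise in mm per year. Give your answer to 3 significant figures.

ρ_w = 1026 kg m⁻³. Annual water volume added = 48.8 Gt / ρ_w = 4.880×10^13 kg / 1026 kg m⁻³ = 4.756×10^10 m³.
Δh per year = 4.756×10^10 / 3.59×10^14 = 1.32×10^-4 m = 0.132 mm.

≈ 0.132 mm/yr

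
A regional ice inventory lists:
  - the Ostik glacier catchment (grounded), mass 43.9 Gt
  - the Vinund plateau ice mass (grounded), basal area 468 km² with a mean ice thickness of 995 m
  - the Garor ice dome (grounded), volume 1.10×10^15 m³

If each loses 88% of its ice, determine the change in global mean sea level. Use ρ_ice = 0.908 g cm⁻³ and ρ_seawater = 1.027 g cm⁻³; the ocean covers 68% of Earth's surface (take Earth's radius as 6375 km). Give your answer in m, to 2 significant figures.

Ostik: 0.88 × 43.9 Gt = 3.863×10^13 kg; dividing by ρ_w = 1.027 g cm⁻³ = 1027 kg m⁻³ gives 3.762×10^10 m³ of water.
Vinund: ice volume = 468 km² × 995 m = 465.7 km³; 0.88 × 465.7 × (908/1027) = 362.3 km³ of water.
Garor: 0.88 × 1.10×10^15 m³ × (908/1027) = 8.558×10^14 m³ of water.
Total added water ≈ 8.562×10^14 m³ over 3.47×10^14 m² → Δh = 2.47 m.

≈ 2.5 m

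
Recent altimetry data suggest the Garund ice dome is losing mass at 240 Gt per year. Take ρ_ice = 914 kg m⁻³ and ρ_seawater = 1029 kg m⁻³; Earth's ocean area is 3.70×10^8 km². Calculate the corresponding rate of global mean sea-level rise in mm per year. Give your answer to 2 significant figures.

ρ_w = 1029 kg m⁻³. Annual water volume added = 240 Gt / ρ_w = 2.400×10^14 kg / 1029 kg m⁻³ = 2.332×10^11 m³.
Δh per year = 2.332×10^11 / 3.70×10^14 = 6.30×10^-4 m = 0.63 mm.

≈ 0.63 mm/yr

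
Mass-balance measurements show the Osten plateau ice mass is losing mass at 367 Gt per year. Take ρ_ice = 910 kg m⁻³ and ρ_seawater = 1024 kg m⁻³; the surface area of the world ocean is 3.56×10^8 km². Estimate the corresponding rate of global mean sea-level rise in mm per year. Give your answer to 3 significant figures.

≈ 1.01 mm/yr

ρ_w = 1024 kg m⁻³. Annual water volume added = 367 Gt / ρ_w = 3.670×10^14 kg / 1024 kg m⁻³ = 3.584×10^11 m³.
Δh per year = 3.584×10^11 / 3.56×10^14 = 1.01×10^-3 m = 1.01 mm.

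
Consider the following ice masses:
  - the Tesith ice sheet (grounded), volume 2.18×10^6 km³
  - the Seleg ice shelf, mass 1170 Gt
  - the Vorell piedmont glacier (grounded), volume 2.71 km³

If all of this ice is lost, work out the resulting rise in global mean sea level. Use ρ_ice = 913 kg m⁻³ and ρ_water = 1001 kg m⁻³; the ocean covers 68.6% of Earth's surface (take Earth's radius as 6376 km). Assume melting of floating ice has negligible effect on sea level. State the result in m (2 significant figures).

Tesith: 2.18×10^6 km³ × (913/1001) = 1.988×10^6 km³ of water.
The Seleg ice shelf is floating and already displaces its own weight of water, so its melt adds essentially nothing to sea level.
Vorell: 2.71 km³ × (913/1001) = 2.472 km³ of water.
Total added water ≈ 1.988×10^15 m³ over 3.50×10^14 m² → Δh = 5.67 m.

≈ 5.7 m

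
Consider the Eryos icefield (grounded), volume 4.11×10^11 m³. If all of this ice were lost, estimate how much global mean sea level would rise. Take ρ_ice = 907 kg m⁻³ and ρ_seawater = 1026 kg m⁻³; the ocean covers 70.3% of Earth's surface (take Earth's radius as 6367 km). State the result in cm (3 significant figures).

≈ 0.101 cm

Eryos: 4.11×10^11 m³ × (907/1026) = 3.633×10^11 m³ of water.
Spread over 3.58×10^14 m² of ocean, Δh = 3.633×10^11 / 3.58×10^14 = 1.01×10^-3 m = 0.101 cm.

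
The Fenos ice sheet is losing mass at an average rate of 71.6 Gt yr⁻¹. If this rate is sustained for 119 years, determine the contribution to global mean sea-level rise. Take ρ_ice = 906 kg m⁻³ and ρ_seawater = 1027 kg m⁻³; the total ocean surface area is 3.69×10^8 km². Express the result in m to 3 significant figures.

≈ 0.0225 m

Total mass lost = 71.6 Gt/yr × 119 yr = 8520 Gt = 8.520×10^15 kg.
ρ_w = 1027 kg m⁻³, so water volume = 8.520×10^15 / 1027 = 8.296×10^12 m³.
Δh = 8.296×10^12 / 3.69×10^14 = 0.0225 m.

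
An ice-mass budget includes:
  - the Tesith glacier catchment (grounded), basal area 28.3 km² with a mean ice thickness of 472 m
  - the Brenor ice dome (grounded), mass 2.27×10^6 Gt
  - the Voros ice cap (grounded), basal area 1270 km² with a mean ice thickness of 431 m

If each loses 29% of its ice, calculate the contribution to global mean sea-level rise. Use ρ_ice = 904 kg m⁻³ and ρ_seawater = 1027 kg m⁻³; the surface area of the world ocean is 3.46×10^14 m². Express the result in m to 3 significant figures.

Tesith: ice volume = 28.3 km² × 472 m = 13.36 km³; 0.29 × 13.36 × (904/1027) = 3.410 km³ of water.
Brenor: 0.29 × 2.27×10^6 Gt = 6.583×10^17 kg; dividing by ρ_w = 1027 kg m⁻³ gives 6.410×10^14 m³ of water.
Voros: ice volume = 1270 km² × 431 m = 547.4 km³; 0.29 × 547.4 × (904/1027) = 139.7 km³ of water.
Total added water ≈ 6.411×10^14 m³ over 3.46×10^14 m² → Δh = 1.85 m.

≈ 1.85 m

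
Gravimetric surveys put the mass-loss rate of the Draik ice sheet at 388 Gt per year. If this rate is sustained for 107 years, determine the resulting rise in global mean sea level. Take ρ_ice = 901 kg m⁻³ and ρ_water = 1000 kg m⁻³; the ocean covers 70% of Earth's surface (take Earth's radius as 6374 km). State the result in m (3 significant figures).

Total mass lost = 388 Gt/yr × 107 yr = 4.152×10^4 Gt = 4.152×10^16 kg.
ρ_w = 1000 kg m⁻³, so water volume = 4.152×10^16 / 1000 = 4.152×10^13 m³.
Δh = 4.152×10^13 / 3.57×10^14 = 0.116 m.

≈ 0.116 m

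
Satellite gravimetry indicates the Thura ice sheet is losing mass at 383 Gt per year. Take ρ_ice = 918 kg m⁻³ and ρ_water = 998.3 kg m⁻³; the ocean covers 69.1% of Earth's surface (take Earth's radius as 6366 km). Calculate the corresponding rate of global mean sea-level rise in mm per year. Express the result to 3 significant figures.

≈ 1.09 mm/yr

ρ_w = 998.3 kg m⁻³. Annual water volume added = 383 Gt / ρ_w = 3.830×10^14 kg / 998.3 kg m⁻³ = 3.837×10^11 m³.
Δh per year = 3.837×10^11 / 3.52×10^14 = 1.09×10^-3 m = 1.09 mm.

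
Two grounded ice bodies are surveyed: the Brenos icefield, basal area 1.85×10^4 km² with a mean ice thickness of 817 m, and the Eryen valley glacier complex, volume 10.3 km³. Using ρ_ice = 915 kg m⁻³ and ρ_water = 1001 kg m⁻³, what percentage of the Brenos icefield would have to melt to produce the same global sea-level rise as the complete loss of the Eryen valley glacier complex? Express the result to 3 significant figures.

Equal sea-level rise means equal mass of meltwater, i.e. equal mass of ice lost.
Ice mass of Eryen: 9.424×10^12 kg; ice mass of Brenos: 1.383×10^16 kg.
Fraction required = 9.424×10^12 / 1.383×10^16 = 6.81×10^-4 → 0.0681 %.

≈ 0.0681 %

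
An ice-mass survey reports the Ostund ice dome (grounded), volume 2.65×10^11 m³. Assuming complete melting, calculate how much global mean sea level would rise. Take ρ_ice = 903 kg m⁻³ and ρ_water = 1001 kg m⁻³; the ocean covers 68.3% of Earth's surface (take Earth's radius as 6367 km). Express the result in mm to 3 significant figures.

≈ 0.687 mm

Ostund: 2.65×10^11 m³ × (903/1001) = 2.391×10^11 m³ of water.
Spread over 3.48×10^14 m² of ocean, Δh = 2.391×10^11 / 3.48×10^14 = 6.87×10^-4 m = 0.687 mm.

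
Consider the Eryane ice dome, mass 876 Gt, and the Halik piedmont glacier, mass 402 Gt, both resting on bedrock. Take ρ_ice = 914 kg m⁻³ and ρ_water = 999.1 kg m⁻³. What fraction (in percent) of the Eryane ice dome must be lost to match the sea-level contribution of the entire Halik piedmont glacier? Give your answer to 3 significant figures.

≈ 45.9 %

Equal sea-level rise means equal mass of meltwater, i.e. equal mass of ice lost.
Ice mass of Halik: 4.020×10^14 kg; ice mass of Eryane: 8.760×10^14 kg.
Fraction required = 4.020×10^14 / 8.760×10^14 = 0.459 → 45.9 %.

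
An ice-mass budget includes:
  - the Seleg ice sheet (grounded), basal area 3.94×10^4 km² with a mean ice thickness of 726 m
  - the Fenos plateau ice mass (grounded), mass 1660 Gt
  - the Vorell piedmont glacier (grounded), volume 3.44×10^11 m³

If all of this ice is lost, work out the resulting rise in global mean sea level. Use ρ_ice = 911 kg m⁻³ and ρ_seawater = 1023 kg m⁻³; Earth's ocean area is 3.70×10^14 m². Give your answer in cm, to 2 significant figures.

≈ 7.4 cm

Seleg: ice volume = 3.94×10^4 km² × 726 m = 2.860×10^4 km³; 2.860×10^4 × (911/1023) = 2.547×10^4 km³ of water.
Fenos: 1660 Gt = 1.660×10^15 kg; dividing by ρ_w = 1023 kg m⁻³ gives 1.623×10^12 m³ of water.
Vorell: 3.44×10^11 m³ × (911/1023) = 3.063×10^11 m³ of water.
Total added water ≈ 2.740×10^13 m³ over 3.70×10^14 m² → Δh = 0.0741 m = 7.4 cm.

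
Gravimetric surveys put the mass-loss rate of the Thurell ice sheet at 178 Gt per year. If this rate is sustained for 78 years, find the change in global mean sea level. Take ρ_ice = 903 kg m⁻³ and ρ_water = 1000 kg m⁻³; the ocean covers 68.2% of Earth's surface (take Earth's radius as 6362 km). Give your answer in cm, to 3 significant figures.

Total mass lost = 178 Gt/yr × 78 yr = 1.388×10^4 Gt = 1.388×10^16 kg.
ρ_w = 1000 kg m⁻³, so water volume = 1.388×10^16 / 1000 = 1.388×10^13 m³.
Δh = 1.388×10^13 / 3.47×10^14 = 0.0400 m = 4.00 cm.

≈ 4.00 cm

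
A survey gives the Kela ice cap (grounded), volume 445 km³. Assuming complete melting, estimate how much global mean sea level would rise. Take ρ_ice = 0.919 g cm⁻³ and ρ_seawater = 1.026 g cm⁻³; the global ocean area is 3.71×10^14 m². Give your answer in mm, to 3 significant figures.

Kela: 445 km³ × (919/1026) = 398.6 km³ of water.
Spread over 3.71×10^14 m² of ocean, Δh = 3.986×10^11 / 3.71×10^14 = 1.07×10^-3 m = 1.07 mm.

≈ 1.07 mm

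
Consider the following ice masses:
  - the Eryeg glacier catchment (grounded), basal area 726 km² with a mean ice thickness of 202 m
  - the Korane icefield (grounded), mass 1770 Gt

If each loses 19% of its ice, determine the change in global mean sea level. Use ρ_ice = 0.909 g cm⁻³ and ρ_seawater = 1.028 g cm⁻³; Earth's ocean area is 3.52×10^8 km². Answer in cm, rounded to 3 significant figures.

Eryeg: ice volume = 726 km² × 202 m = 146.7 km³; 0.19 × 146.7 × (909/1028) = 24.64 km³ of water.
Korane: 0.19 × 1770 Gt = 3.363×10^14 kg; dividing by ρ_w = 1.028 g cm⁻³ = 1028 kg m⁻³ gives 3.271×10^11 m³ of water.
Total added water ≈ 3.518×10^11 m³ over 3.52×10^14 m² → Δh = 9.99×10^-4 m = 0.0999 cm.

≈ 0.0999 cm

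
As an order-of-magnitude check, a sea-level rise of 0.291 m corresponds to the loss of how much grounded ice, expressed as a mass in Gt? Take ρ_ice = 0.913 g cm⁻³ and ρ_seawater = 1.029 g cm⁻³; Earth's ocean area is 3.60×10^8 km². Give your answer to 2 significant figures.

≈ 1.1×10^5 Gt

Required water volume = Δh × A = 0.291 m × 3.60×10^14 m² = 1.048×10^14 m³.
ρ_w = 1.029 g cm⁻³ = 1029 kg m⁻³, so the mass of water = 1.048×10^14 m³ × 1029 kg m⁻³ = 1.078×10^17 kg = 1.1×10^5 Gt (and the same mass of ice, by conservation).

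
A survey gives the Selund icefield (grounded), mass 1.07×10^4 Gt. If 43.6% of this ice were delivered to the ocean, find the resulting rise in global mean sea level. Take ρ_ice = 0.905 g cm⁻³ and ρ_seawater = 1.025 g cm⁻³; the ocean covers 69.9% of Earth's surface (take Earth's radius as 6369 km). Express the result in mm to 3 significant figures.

≈ 12.8 mm

Selund: 0.436 × 1.07×10^4 Gt = 4.665×10^15 kg; dividing by ρ_w = 1.025 g cm⁻³ = 1025 kg m⁻³ gives 4.551×10^12 m³ of water.
Spread over 3.56×10^14 m² of ocean, Δh = 4.551×10^12 / 3.56×10^14 = 0.0128 m = 12.8 mm.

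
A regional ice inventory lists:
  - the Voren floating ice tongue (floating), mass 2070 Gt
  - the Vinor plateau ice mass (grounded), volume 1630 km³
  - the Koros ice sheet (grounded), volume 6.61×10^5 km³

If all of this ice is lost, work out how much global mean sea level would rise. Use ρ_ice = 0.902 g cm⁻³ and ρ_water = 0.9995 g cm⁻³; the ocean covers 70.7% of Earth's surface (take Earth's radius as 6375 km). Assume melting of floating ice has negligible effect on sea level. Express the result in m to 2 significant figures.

≈ 1.7 m

The Voren floating ice tongue is floating and already displaces its own weight of water, so its melt adds essentially nothing to sea level.
Vinor: 1630 km³ × (902/999.5) = 1471 km³ of water.
Koros: 6.61×10^5 km³ × (902/999.5) = 5.965×10^5 km³ of water.
Total added water ≈ 5.980×10^14 m³ over 3.61×10^14 m² → Δh = 1.66 m.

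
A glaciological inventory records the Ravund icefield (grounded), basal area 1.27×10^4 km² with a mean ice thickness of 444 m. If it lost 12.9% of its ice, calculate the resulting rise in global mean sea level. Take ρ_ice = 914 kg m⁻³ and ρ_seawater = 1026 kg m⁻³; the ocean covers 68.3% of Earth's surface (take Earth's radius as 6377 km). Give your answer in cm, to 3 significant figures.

Ravund: ice volume = 1.27×10^4 km² × 444 m = 5639 km³; 0.129 × 5639 × (914/1026) = 648.0 km³ of water.
Spread over 3.49×10^14 m² of ocean, Δh = 6.480×10^11 / 3.49×10^14 = 1.86×10^-3 m = 0.186 cm.

≈ 0.186 cm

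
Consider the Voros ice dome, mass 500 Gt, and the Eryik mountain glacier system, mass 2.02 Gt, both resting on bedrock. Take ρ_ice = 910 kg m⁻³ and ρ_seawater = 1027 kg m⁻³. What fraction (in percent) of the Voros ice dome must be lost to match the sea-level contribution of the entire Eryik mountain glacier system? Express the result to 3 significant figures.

≈ 0.404 %

Equal sea-level rise means equal mass of meltwater, i.e. equal mass of ice lost.
Ice mass of Eryik: 2.020×10^12 kg; ice mass of Voros: 5.000×10^14 kg.
Fraction required = 2.020×10^12 / 5.000×10^14 = 4.04×10^-3 → 0.404 %.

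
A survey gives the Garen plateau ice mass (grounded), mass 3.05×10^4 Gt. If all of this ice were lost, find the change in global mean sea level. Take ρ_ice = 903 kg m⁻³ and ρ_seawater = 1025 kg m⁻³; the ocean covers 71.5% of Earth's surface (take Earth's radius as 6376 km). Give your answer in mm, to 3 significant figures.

Garen: 3.05×10^4 Gt = 3.050×10^16 kg; dividing by ρ_w = 1025 kg m⁻³ gives 2.976×10^13 m³ of water.
Spread over 3.65×10^14 m² of ocean, Δh = 2.976×10^13 / 3.65×10^14 = 0.0815 m = 81.5 mm.

≈ 81.5 mm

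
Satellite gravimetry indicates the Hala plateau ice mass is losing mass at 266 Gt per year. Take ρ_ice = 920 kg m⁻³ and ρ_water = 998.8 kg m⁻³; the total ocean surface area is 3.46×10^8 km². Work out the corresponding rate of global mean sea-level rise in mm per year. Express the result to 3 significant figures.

≈ 0.770 mm/yr

ρ_w = 998.8 kg m⁻³. Annual water volume added = 266 Gt / ρ_w = 2.660×10^14 kg / 998.8 kg m⁻³ = 2.663×10^11 m³.
Δh per year = 2.663×10^11 / 3.46×10^14 = 7.70×10^-4 m = 0.770 mm.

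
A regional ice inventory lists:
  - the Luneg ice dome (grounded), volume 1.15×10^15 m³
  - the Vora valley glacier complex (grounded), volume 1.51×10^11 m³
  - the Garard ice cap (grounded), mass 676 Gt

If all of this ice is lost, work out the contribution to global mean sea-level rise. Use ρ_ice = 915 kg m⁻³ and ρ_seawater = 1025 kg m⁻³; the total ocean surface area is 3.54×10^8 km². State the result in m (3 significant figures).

≈ 2.90 m

Luneg: 1.15×10^15 m³ × (915/1025) = 1.027×10^15 m³ of water.
Vora: 1.51×10^11 m³ × (915/1025) = 1.348×10^11 m³ of water.
Garard: 676 Gt = 6.760×10^14 kg; dividing by ρ_w = 1025 kg m⁻³ gives 6.595×10^11 m³ of water.
Total added water ≈ 1.027×10^15 m³ over 3.54×10^14 m² → Δh = 2.90 m.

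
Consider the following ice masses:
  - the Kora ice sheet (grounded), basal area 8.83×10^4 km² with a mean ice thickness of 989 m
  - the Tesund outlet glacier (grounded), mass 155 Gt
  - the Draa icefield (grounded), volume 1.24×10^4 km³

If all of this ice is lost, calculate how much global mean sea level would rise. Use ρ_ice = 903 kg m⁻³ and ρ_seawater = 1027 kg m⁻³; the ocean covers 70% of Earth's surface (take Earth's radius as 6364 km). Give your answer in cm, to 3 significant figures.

Kora: ice volume = 8.83×10^4 km² × 989 m = 8.733×10^4 km³; 8.733×10^4 × (903/1027) = 7.678×10^4 km³ of water.
Tesund: 155 Gt = 1.550×10^14 kg; dividing by ρ_w = 1027 kg m⁻³ gives 1.509×10^11 m³ of water.
Draa: 1.24×10^4 km³ × (903/1027) = 1.090×10^4 km³ of water.
Total added water ≈ 8.784×10^13 m³ over 3.56×10^14 m² → Δh = 0.247 m = 24.7 cm.

≈ 24.7 cm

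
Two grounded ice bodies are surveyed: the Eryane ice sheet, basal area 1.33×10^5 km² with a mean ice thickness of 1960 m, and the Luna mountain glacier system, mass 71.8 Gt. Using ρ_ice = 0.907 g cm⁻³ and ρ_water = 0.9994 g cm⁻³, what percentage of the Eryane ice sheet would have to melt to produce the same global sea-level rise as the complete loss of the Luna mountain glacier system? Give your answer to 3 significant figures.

Equal sea-level rise means equal mass of meltwater, i.e. equal mass of ice lost.
Ice mass of Luna: 7.180×10^13 kg; ice mass of Eryane: 2.364×10^17 kg.
Fraction required = 7.180×10^13 / 2.364×10^17 = 3.04×10^-4 → 0.0304 %.

≈ 0.0304 %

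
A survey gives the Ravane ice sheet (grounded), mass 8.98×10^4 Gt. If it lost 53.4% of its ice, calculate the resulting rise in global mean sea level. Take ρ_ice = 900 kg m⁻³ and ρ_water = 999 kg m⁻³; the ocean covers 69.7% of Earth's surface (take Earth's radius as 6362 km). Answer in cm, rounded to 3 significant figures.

≈ 13.5 cm

Ravane: 0.534 × 8.98×10^4 Gt = 4.795×10^16 kg; dividing by ρ_w = 999 kg m⁻³ gives 4.800×10^13 m³ of water.
Spread over 3.55×10^14 m² of ocean, Δh = 4.800×10^13 / 3.55×10^14 = 0.135 m = 13.5 cm.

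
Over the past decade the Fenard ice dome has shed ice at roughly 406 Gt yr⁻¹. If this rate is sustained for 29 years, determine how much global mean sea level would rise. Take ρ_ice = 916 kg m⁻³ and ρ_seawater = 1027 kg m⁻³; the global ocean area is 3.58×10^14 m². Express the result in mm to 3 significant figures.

≈ 32.0 mm

Total mass lost = 406 Gt/yr × 29 yr = 1.177×10^4 Gt = 1.177×10^16 kg.
ρ_w = 1027 kg m⁻³, so water volume = 1.177×10^16 / 1027 = 1.146×10^13 m³.
Δh = 1.146×10^13 / 3.58×10^14 = 0.0320 m = 32.0 mm.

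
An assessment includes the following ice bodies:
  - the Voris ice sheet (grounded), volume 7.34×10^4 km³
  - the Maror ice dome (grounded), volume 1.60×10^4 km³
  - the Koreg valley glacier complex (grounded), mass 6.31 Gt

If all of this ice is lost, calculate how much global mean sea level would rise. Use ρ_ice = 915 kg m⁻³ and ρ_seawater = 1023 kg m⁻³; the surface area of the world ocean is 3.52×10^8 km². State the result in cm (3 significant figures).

Voris: 7.34×10^4 km³ × (915/1023) = 6.565×10^4 km³ of water.
Maror: 1.60×10^4 km³ × (915/1023) = 1.431×10^4 km³ of water.
Koreg: 6.31 Gt = 6.310×10^12 kg; dividing by ρ_w = 1023 kg m⁻³ gives 6.168×10^9 m³ of water.
Total added water ≈ 7.997×10^13 m³ over 3.52×10^14 m² → Δh = 0.227 m = 22.7 cm.

≈ 22.7 cm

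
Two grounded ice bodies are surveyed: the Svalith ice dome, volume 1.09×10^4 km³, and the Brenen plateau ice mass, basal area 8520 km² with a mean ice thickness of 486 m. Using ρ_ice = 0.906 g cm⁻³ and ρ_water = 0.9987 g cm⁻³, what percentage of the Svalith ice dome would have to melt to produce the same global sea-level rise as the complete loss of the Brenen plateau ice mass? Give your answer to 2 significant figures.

≈ 38 %

Equal sea-level rise means equal mass of meltwater, i.e. equal mass of ice lost.
Ice mass of Brenen: 3.751×10^15 kg; ice mass of Svalith: 9.875×10^15 kg.
Fraction required = 3.751×10^15 / 9.875×10^15 = 0.380 → 38 %.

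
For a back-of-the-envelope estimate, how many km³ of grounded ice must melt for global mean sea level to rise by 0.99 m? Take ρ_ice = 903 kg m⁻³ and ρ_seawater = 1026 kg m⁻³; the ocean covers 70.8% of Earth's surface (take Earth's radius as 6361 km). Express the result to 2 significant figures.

≈ 4.0×10^5 km³

Required water volume = Δh × A = 0.99 m × 3.60×10^14 m² = 3.564×10^14 m³ = 3.564×10^5 km³.
Ice volume = water volume × ρ_w/ρ_ice = 3.564×10^5 × 1026/903 = 4.0×10^5 km³.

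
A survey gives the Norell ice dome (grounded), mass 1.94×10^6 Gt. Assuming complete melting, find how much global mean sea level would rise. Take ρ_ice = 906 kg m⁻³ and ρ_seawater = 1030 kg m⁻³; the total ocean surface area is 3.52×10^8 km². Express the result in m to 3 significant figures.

≈ 5.35 m

Norell: 1.94×10^6 Gt = 1.940×10^18 kg; dividing by ρ_w = 1030 kg m⁻³ gives 1.883×10^15 m³ of water.
Spread over 3.52×10^14 m² of ocean, Δh = 1.883×10^15 / 3.52×10^14 = 5.35 m.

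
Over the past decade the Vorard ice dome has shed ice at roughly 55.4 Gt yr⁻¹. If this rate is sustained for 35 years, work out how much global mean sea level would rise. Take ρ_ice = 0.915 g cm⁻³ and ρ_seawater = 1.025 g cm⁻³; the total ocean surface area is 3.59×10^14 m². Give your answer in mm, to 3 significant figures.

≈ 5.27 mm

Total mass lost = 55.4 Gt/yr × 35 yr = 1939 Gt = 1.939×10^15 kg.
ρ_w = 1.025 g cm⁻³ = 1025 kg m⁻³, so water volume = 1.939×10^15 / 1025 = 1.892×10^12 m³.
Δh = 1.892×10^12 / 3.59×10^14 = 5.27×10^-3 m = 5.27 mm.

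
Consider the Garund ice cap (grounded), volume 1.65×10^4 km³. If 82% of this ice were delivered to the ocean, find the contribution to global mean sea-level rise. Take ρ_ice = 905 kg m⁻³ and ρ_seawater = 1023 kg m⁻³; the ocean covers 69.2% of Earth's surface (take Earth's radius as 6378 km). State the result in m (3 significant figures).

≈ 0.0338 m

Garund: 0.82 × 1.65×10^4 km³ × (905/1023) = 1.197×10^4 km³ of water.
Spread over 3.54×10^14 m² of ocean, Δh = 1.197×10^13 / 3.54×10^14 = 0.0338 m.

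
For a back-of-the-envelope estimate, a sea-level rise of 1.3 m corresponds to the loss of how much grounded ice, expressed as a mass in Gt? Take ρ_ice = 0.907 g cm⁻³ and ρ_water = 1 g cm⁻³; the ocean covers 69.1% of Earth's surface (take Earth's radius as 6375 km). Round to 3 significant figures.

≈ 4.59×10^5 Gt

Required water volume = Δh × A = 1.3 m × 3.53×10^14 m² = 4.588×10^14 m³.
ρ_w = 1 g cm⁻³ = 1000 kg m⁻³, so the mass of water = 4.588×10^14 m³ × 1000 kg m⁻³ = 4.588×10^17 kg = 4.59×10^5 Gt (and the same mass of ice, by conservation).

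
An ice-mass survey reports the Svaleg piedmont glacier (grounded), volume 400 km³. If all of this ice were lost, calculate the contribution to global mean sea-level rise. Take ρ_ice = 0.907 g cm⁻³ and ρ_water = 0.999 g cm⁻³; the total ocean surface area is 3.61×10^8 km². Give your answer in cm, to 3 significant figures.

Svaleg: 400 km³ × (907/999) = 363.2 km³ of water.
Spread over 3.61×10^14 m² of ocean, Δh = 3.632×10^11 / 3.61×10^14 = 1.01×10^-3 m = 0.101 cm.

≈ 0.101 cm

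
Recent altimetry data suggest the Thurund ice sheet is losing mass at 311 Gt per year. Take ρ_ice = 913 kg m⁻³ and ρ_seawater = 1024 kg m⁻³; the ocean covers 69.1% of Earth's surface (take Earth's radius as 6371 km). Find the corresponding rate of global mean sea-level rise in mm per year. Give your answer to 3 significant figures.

≈ 0.862 mm/yr

ρ_w = 1024 kg m⁻³. Annual water volume added = 311 Gt / ρ_w = 3.110×10^14 kg / 1024 kg m⁻³ = 3.037×10^11 m³.
Δh per year = 3.037×10^11 / 3.52×10^14 = 8.62×10^-4 m = 0.862 mm.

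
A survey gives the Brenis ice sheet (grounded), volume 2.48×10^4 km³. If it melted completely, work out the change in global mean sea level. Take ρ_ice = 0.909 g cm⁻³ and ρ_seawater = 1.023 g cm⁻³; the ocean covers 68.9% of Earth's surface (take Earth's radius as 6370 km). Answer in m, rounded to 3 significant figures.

≈ 0.0627 m

Brenis: 2.48×10^4 km³ × (909/1023) = 2.204×10^4 km³ of water.
Spread over 3.51×10^14 m² of ocean, Δh = 2.204×10^13 / 3.51×10^14 = 0.0627 m.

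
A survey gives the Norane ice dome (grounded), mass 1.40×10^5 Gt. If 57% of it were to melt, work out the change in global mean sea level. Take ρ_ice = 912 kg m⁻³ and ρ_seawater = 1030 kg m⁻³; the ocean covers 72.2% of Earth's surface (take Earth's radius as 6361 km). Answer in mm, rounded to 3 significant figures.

≈ 211 mm

Norane: 0.57 × 1.40×10^5 Gt = 7.980×10^16 kg; dividing by ρ_w = 1030 kg m⁻³ gives 7.748×10^13 m³ of water.
Spread over 3.67×10^14 m² of ocean, Δh = 7.748×10^13 / 3.67×10^14 = 0.211 m = 211 mm.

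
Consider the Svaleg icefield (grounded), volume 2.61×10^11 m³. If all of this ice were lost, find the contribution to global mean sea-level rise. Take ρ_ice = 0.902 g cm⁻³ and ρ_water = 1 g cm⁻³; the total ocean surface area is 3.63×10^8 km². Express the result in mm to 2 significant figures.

≈ 0.65 mm

Svaleg: 2.61×10^11 m³ × (902/1000) = 2.354×10^11 m³ of water.
Spread over 3.63×10^14 m² of ocean, Δh = 2.354×10^11 / 3.63×10^14 = 6.49×10^-4 m = 0.65 mm.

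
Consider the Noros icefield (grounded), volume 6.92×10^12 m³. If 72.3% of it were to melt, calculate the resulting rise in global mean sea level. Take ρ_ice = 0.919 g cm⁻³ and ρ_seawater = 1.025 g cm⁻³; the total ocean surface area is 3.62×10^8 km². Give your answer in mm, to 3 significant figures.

Noros: 0.723 × 6.92×10^12 m³ × (919/1025) = 4.486×10^12 m³ of water.
Spread over 3.62×10^14 m² of ocean, Δh = 4.486×10^12 / 3.62×10^14 = 0.0124 m = 12.4 mm.

≈ 12.4 mm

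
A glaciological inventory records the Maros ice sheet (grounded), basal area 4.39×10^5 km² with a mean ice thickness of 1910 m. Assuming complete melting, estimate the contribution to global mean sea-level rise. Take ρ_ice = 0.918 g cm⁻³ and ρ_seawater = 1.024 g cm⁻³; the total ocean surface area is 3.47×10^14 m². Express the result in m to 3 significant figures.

≈ 2.17 m

Maros: ice volume = 4.39×10^5 km² × 1910 m = 8.385×10^5 km³; 8.385×10^5 × (918/1024) = 7.517×10^5 km³ of water.
Spread over 3.47×10^14 m² of ocean, Δh = 7.517×10^14 / 3.47×10^14 = 2.17 m.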